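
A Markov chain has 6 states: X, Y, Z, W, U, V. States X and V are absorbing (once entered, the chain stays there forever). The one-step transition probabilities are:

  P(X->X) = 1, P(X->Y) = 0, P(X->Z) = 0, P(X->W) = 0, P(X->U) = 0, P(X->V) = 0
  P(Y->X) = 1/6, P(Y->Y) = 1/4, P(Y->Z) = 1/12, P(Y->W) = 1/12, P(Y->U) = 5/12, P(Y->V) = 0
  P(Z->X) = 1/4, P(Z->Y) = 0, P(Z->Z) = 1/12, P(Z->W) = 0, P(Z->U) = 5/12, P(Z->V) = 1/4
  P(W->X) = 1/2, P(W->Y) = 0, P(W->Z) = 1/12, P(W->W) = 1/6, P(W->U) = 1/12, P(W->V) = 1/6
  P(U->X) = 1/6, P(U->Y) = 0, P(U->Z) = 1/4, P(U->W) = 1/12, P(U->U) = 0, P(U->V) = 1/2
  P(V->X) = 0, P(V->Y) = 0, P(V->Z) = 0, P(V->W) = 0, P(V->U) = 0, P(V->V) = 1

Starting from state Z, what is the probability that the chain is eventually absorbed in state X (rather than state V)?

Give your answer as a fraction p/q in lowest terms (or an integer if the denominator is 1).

Let a_i = P(absorbed in X | start in state i).
Boundary conditions: a_X = 1, a_V = 0.
For each transient state i, a_i = sum_j P(i->j) * a_j:
  a_Y = 1/6*a_X + 1/4*a_Y + 1/12*a_Z + 1/12*a_W + 5/12*a_U + 0*a_V
  a_Z = 1/4*a_X + 0*a_Y + 1/12*a_Z + 0*a_W + 5/12*a_U + 1/4*a_V
  a_W = 1/2*a_X + 0*a_Y + 1/12*a_Z + 1/6*a_W + 1/12*a_U + 1/6*a_V
  a_U = 1/6*a_X + 0*a_Y + 1/4*a_Z + 1/12*a_W + 0*a_U + 1/2*a_V

Substituting a_X = 1 and a_V = 0, rearrange to (I - Q) a = r where r[i] = P(i -> X):
  [3/4, -1/12, -1/12, -5/12] . (a_Y, a_Z, a_W, a_U) = 1/6
  [0, 11/12, 0, -5/12] . (a_Y, a_Z, a_W, a_U) = 1/4
  [0, -1/12, 5/6, -1/12] . (a_Y, a_Z, a_W, a_U) = 1/2
  [0, -1/4, -1/12, 1] . (a_Y, a_Z, a_W, a_U) = 1/6

Solving yields:
  a_Y = 1823/3462
  a_Z = 487/1154
  a_W = 779/1154
  a_U = 379/1154

Starting state is Z, so the absorption probability is a_Z = 487/1154.

Answer: 487/1154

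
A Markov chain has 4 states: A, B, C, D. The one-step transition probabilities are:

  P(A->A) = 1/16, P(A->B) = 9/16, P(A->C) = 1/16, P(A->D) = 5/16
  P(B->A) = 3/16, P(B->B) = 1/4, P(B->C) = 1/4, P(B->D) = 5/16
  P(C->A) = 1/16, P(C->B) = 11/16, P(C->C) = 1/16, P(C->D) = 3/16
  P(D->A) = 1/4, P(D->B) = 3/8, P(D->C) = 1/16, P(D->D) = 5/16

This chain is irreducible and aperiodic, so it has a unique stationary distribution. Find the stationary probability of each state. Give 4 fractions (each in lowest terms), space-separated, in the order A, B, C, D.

Answer: 883/5262 1051/2631 241/1754 259/877

Derivation:
The stationary distribution satisfies pi = pi * P, i.e.:
  pi_A = 1/16*pi_A + 3/16*pi_B + 1/16*pi_C + 1/4*pi_D
  pi_B = 9/16*pi_A + 1/4*pi_B + 11/16*pi_C + 3/8*pi_D
  pi_C = 1/16*pi_A + 1/4*pi_B + 1/16*pi_C + 1/16*pi_D
  pi_D = 5/16*pi_A + 5/16*pi_B + 3/16*pi_C + 5/16*pi_D
with normalization: pi_A + pi_B + pi_C + pi_D = 1.

Using the first 3 balance equations plus normalization, the linear system A*pi = b is:
  [-15/16, 3/16, 1/16, 1/4] . pi = 0
  [9/16, -3/4, 11/16, 3/8] . pi = 0
  [1/16, 1/4, -15/16, 1/16] . pi = 0
  [1, 1, 1, 1] . pi = 1

Solving yields:
  pi_A = 883/5262
  pi_B = 1051/2631
  pi_C = 241/1754
  pi_D = 259/877

Verification (pi * P):
  883/5262*1/16 + 1051/2631*3/16 + 241/1754*1/16 + 259/877*1/4 = 883/5262 = pi_A  (ok)
  883/5262*9/16 + 1051/2631*1/4 + 241/1754*11/16 + 259/877*3/8 = 1051/2631 = pi_B  (ok)
  883/5262*1/16 + 1051/2631*1/4 + 241/1754*1/16 + 259/877*1/16 = 241/1754 = pi_C  (ok)
  883/5262*5/16 + 1051/2631*5/16 + 241/1754*3/16 + 259/877*5/16 = 259/877 = pi_D  (ok)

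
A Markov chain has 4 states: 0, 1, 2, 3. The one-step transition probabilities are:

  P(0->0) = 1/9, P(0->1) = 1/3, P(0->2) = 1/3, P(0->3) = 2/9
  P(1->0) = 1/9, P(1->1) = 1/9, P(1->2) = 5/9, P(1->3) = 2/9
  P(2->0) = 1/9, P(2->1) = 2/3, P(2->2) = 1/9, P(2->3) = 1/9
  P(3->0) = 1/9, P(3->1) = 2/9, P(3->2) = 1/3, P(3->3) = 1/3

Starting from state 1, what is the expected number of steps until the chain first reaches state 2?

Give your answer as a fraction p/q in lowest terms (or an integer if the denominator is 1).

Answer: 162/77

Derivation:
Let h_i = expected steps to first reach 2 from state i.
Boundary: h_2 = 0.
First-step equations for the other states:
  h_0 = 1 + 1/9*h_0 + 1/3*h_1 + 1/3*h_2 + 2/9*h_3
  h_1 = 1 + 1/9*h_0 + 1/9*h_1 + 5/9*h_2 + 2/9*h_3
  h_3 = 1 + 1/9*h_0 + 2/9*h_1 + 1/3*h_2 + 1/3*h_3

Substituting h_2 = 0 and rearranging gives the linear system (I - Q) h = 1:
  [8/9, -1/3, -2/9] . (h_0, h_1, h_3) = 1
  [-1/9, 8/9, -2/9] . (h_0, h_1, h_3) = 1
  [-1/9, -2/9, 2/3] . (h_0, h_1, h_3) = 1

Solving yields:
  h_0 = 18/7
  h_1 = 162/77
  h_3 = 405/154

Starting state is 1, so the expected hitting time is h_1 = 162/77.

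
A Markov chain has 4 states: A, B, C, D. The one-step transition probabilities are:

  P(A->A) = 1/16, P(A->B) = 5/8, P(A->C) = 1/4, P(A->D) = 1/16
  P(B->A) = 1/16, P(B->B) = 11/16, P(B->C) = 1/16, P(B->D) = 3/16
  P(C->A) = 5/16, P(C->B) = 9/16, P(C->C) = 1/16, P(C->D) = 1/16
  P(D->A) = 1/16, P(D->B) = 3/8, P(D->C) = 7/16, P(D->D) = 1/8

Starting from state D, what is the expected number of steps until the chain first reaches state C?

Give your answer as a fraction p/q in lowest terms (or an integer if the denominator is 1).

Answer: 2816/599

Derivation:
Let h_i = expected steps to first reach C from state i.
Boundary: h_C = 0.
First-step equations for the other states:
  h_A = 1 + 1/16*h_A + 5/8*h_B + 1/4*h_C + 1/16*h_D
  h_B = 1 + 1/16*h_A + 11/16*h_B + 1/16*h_C + 3/16*h_D
  h_D = 1 + 1/16*h_A + 3/8*h_B + 7/16*h_C + 1/8*h_D

Substituting h_C = 0 and rearranging gives the linear system (I - Q) h = 1:
  [15/16, -5/8, -1/16] . (h_A, h_B, h_D) = 1
  [-1/16, 5/16, -3/16] . (h_A, h_B, h_D) = 1
  [-1/16, -3/8, 7/8] . (h_A, h_B, h_D) = 1

Solving yields:
  h_A = 3728/599
  h_B = 4352/599
  h_D = 2816/599

Starting state is D, so the expected hitting time is h_D = 2816/599.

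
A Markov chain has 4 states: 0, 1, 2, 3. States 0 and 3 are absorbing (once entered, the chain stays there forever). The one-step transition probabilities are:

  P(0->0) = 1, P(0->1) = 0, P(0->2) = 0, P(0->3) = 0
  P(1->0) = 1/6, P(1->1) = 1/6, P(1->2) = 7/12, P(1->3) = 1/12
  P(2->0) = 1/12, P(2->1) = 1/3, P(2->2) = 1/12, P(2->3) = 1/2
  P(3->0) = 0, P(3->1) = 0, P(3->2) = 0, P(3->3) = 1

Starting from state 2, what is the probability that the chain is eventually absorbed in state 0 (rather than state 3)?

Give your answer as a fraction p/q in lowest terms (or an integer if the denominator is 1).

Answer: 9/41

Derivation:
Let a_i = P(absorbed in 0 | start in state i).
Boundary conditions: a_0 = 1, a_3 = 0.
For each transient state i, a_i = sum_j P(i->j) * a_j:
  a_1 = 1/6*a_0 + 1/6*a_1 + 7/12*a_2 + 1/12*a_3
  a_2 = 1/12*a_0 + 1/3*a_1 + 1/12*a_2 + 1/2*a_3

Substituting a_0 = 1 and a_3 = 0, rearrange to (I - Q) a = r where r[i] = P(i -> 0):
  [5/6, -7/12] . (a_1, a_2) = 1/6
  [-1/3, 11/12] . (a_1, a_2) = 1/12

Solving yields:
  a_1 = 29/82
  a_2 = 9/41

Starting state is 2, so the absorption probability is a_2 = 9/41.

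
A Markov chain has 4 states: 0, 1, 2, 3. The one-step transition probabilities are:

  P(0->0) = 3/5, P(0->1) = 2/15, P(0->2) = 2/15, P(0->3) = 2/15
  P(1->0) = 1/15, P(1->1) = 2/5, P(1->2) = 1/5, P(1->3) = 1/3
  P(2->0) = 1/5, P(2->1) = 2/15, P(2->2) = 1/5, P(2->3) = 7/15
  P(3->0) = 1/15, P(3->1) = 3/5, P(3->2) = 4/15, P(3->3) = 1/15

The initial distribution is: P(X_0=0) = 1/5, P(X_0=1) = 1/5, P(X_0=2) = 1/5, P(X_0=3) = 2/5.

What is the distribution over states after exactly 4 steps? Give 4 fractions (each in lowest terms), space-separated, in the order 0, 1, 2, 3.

Answer: 50911/253125 86506/253125 51436/253125 21424/84375

Derivation:
Propagating the distribution step by step (d_{t+1} = d_t * P):
d_0 = (0=1/5, 1=1/5, 2=1/5, 3=2/5)
  d_1[0] = 1/5*3/5 + 1/5*1/15 + 1/5*1/5 + 2/5*1/15 = 1/5
  d_1[1] = 1/5*2/15 + 1/5*2/5 + 1/5*2/15 + 2/5*3/5 = 28/75
  d_1[2] = 1/5*2/15 + 1/5*1/5 + 1/5*1/5 + 2/5*4/15 = 16/75
  d_1[3] = 1/5*2/15 + 1/5*1/3 + 1/5*7/15 + 2/5*1/15 = 16/75
d_1 = (0=1/5, 1=28/75, 2=16/75, 3=16/75)
  d_2[0] = 1/5*3/5 + 28/75*1/15 + 16/75*1/5 + 16/75*1/15 = 227/1125
  d_2[1] = 1/5*2/15 + 28/75*2/5 + 16/75*2/15 + 16/75*3/5 = 374/1125
  d_2[2] = 1/5*2/15 + 28/75*1/5 + 16/75*1/5 + 16/75*4/15 = 226/1125
  d_2[3] = 1/5*2/15 + 28/75*1/3 + 16/75*7/15 + 16/75*1/15 = 298/1125
d_2 = (0=227/1125, 1=374/1125, 2=226/1125, 3=298/1125)
  d_3[0] = 227/1125*3/5 + 374/1125*1/15 + 226/1125*1/5 + 298/1125*1/15 = 377/1875
  d_3[1] = 227/1125*2/15 + 374/1125*2/5 + 226/1125*2/15 + 298/1125*3/5 = 216/625
  d_3[2] = 227/1125*2/15 + 374/1125*1/5 + 226/1125*1/5 + 298/1125*4/15 = 3446/16875
  d_3[3] = 227/1125*2/15 + 374/1125*1/3 + 226/1125*7/15 + 298/1125*1/15 = 4204/16875
d_3 = (0=377/1875, 1=216/625, 2=3446/16875, 3=4204/16875)
  d_4[0] = 377/1875*3/5 + 216/625*1/15 + 3446/16875*1/5 + 4204/16875*1/15 = 50911/253125
  d_4[1] = 377/1875*2/15 + 216/625*2/5 + 3446/16875*2/15 + 4204/16875*3/5 = 86506/253125
  d_4[2] = 377/1875*2/15 + 216/625*1/5 + 3446/16875*1/5 + 4204/16875*4/15 = 51436/253125
  d_4[3] = 377/1875*2/15 + 216/625*1/3 + 3446/16875*7/15 + 4204/16875*1/15 = 21424/84375
d_4 = (0=50911/253125, 1=86506/253125, 2=51436/253125, 3=21424/84375)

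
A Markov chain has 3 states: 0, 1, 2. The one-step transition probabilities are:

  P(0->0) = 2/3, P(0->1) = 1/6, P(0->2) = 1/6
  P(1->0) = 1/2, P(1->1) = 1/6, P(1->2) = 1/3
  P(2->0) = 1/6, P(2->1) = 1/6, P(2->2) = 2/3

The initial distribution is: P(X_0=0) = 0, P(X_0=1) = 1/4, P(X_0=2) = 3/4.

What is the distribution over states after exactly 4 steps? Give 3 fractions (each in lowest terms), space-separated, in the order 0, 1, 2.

Answer: 121/288 1/6 119/288

Derivation:
Propagating the distribution step by step (d_{t+1} = d_t * P):
d_0 = (0=0, 1=1/4, 2=3/4)
  d_1[0] = 0*2/3 + 1/4*1/2 + 3/4*1/6 = 1/4
  d_1[1] = 0*1/6 + 1/4*1/6 + 3/4*1/6 = 1/6
  d_1[2] = 0*1/6 + 1/4*1/3 + 3/4*2/3 = 7/12
d_1 = (0=1/4, 1=1/6, 2=7/12)
  d_2[0] = 1/4*2/3 + 1/6*1/2 + 7/12*1/6 = 25/72
  d_2[1] = 1/4*1/6 + 1/6*1/6 + 7/12*1/6 = 1/6
  d_2[2] = 1/4*1/6 + 1/6*1/3 + 7/12*2/3 = 35/72
d_2 = (0=25/72, 1=1/6, 2=35/72)
  d_3[0] = 25/72*2/3 + 1/6*1/2 + 35/72*1/6 = 19/48
  d_3[1] = 25/72*1/6 + 1/6*1/6 + 35/72*1/6 = 1/6
  d_3[2] = 25/72*1/6 + 1/6*1/3 + 35/72*2/3 = 7/16
d_3 = (0=19/48, 1=1/6, 2=7/16)
  d_4[0] = 19/48*2/3 + 1/6*1/2 + 7/16*1/6 = 121/288
  d_4[1] = 19/48*1/6 + 1/6*1/6 + 7/16*1/6 = 1/6
  d_4[2] = 19/48*1/6 + 1/6*1/3 + 7/16*2/3 = 119/288
d_4 = (0=121/288, 1=1/6, 2=119/288)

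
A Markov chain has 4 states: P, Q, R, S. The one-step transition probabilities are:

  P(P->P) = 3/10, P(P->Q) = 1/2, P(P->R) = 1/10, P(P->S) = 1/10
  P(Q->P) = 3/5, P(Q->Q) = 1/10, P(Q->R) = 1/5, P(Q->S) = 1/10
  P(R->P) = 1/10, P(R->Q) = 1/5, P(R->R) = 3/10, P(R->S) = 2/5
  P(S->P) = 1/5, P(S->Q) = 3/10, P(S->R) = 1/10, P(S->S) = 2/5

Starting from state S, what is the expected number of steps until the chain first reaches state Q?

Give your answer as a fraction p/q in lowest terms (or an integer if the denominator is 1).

Let h_i = expected steps to first reach Q from state i.
Boundary: h_Q = 0.
First-step equations for the other states:
  h_P = 1 + 3/10*h_P + 1/2*h_Q + 1/10*h_R + 1/10*h_S
  h_R = 1 + 1/10*h_P + 1/5*h_Q + 3/10*h_R + 2/5*h_S
  h_S = 1 + 1/5*h_P + 3/10*h_Q + 1/10*h_R + 2/5*h_S

Substituting h_Q = 0 and rearranging gives the linear system (I - Q) h = 1:
  [7/10, -1/10, -1/10] . (h_P, h_R, h_S) = 1
  [-1/10, 7/10, -2/5] . (h_P, h_R, h_S) = 1
  [-1/5, -1/10, 3/5] . (h_P, h_R, h_S) = 1

Solving yields:
  h_P = 560/237
  h_R = 830/237
  h_S = 240/79

Starting state is S, so the expected hitting time is h_S = 240/79.

Answer: 240/79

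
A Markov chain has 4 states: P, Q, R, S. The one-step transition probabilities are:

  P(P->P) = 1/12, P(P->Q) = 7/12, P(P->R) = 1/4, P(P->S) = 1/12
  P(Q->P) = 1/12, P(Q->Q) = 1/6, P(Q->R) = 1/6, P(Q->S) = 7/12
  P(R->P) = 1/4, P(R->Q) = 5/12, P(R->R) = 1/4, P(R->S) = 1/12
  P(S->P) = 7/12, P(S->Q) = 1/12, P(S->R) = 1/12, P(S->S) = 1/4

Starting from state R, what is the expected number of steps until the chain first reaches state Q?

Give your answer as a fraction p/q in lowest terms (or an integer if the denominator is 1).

Let h_i = expected steps to first reach Q from state i.
Boundary: h_Q = 0.
First-step equations for the other states:
  h_P = 1 + 1/12*h_P + 7/12*h_Q + 1/4*h_R + 1/12*h_S
  h_R = 1 + 1/4*h_P + 5/12*h_Q + 1/4*h_R + 1/12*h_S
  h_S = 1 + 7/12*h_P + 1/12*h_Q + 1/12*h_R + 1/4*h_S

Substituting h_Q = 0 and rearranging gives the linear system (I - Q) h = 1:
  [11/12, -1/4, -1/12] . (h_P, h_R, h_S) = 1
  [-1/4, 3/4, -1/12] . (h_P, h_R, h_S) = 1
  [-7/12, -1/12, 3/4] . (h_P, h_R, h_S) = 1

Solving yields:
  h_P = 180/89
  h_R = 210/89
  h_S = 282/89

Starting state is R, so the expected hitting time is h_R = 210/89.

Answer: 210/89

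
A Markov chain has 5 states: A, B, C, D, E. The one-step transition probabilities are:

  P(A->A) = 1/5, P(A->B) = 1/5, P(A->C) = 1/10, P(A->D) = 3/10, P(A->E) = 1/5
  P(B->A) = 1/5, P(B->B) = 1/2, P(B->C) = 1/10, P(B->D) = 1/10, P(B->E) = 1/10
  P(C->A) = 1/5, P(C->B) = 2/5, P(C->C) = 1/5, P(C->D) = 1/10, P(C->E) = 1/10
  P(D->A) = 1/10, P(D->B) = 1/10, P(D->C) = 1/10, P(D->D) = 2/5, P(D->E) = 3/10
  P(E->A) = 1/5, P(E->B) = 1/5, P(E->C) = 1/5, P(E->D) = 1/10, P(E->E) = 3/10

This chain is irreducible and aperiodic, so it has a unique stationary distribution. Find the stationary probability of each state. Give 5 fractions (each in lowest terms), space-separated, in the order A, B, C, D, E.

Answer: 13/72 767/2592 689/5184 7/36 113/576

Derivation:
The stationary distribution satisfies pi = pi * P, i.e.:
  pi_A = 1/5*pi_A + 1/5*pi_B + 1/5*pi_C + 1/10*pi_D + 1/5*pi_E
  pi_B = 1/5*pi_A + 1/2*pi_B + 2/5*pi_C + 1/10*pi_D + 1/5*pi_E
  pi_C = 1/10*pi_A + 1/10*pi_B + 1/5*pi_C + 1/10*pi_D + 1/5*pi_E
  pi_D = 3/10*pi_A + 1/10*pi_B + 1/10*pi_C + 2/5*pi_D + 1/10*pi_E
  pi_E = 1/5*pi_A + 1/10*pi_B + 1/10*pi_C + 3/10*pi_D + 3/10*pi_E
with normalization: pi_A + pi_B + pi_C + pi_D + pi_E = 1.

Using the first 4 balance equations plus normalization, the linear system A*pi = b is:
  [-4/5, 1/5, 1/5, 1/10, 1/5] . pi = 0
  [1/5, -1/2, 2/5, 1/10, 1/5] . pi = 0
  [1/10, 1/10, -4/5, 1/10, 1/5] . pi = 0
  [3/10, 1/10, 1/10, -3/5, 1/10] . pi = 0
  [1, 1, 1, 1, 1] . pi = 1

Solving yields:
  pi_A = 13/72
  pi_B = 767/2592
  pi_C = 689/5184
  pi_D = 7/36
  pi_E = 113/576

Verification (pi * P):
  13/72*1/5 + 767/2592*1/5 + 689/5184*1/5 + 7/36*1/10 + 113/576*1/5 = 13/72 = pi_A  (ok)
  13/72*1/5 + 767/2592*1/2 + 689/5184*2/5 + 7/36*1/10 + 113/576*1/5 = 767/2592 = pi_B  (ok)
  13/72*1/10 + 767/2592*1/10 + 689/5184*1/5 + 7/36*1/10 + 113/576*1/5 = 689/5184 = pi_C  (ok)
  13/72*3/10 + 767/2592*1/10 + 689/5184*1/10 + 7/36*2/5 + 113/576*1/10 = 7/36 = pi_D  (ok)
  13/72*1/5 + 767/2592*1/10 + 689/5184*1/10 + 7/36*3/10 + 113/576*3/10 = 113/576 = pi_E  (ok)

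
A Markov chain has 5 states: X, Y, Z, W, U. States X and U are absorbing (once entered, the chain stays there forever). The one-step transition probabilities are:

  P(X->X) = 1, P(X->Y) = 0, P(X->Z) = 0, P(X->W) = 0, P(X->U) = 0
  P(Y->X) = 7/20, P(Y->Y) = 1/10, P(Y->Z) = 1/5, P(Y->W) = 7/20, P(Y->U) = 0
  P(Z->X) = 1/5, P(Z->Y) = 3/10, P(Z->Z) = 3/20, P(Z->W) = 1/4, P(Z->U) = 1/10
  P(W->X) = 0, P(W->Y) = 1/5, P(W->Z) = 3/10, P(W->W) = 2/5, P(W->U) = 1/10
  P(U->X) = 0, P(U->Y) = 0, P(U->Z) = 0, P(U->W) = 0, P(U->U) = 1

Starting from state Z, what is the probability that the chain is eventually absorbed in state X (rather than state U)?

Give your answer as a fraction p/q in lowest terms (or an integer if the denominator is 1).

Answer: 349/509

Derivation:
Let a_i = P(absorbed in X | start in state i).
Boundary conditions: a_X = 1, a_U = 0.
For each transient state i, a_i = sum_j P(i->j) * a_j:
  a_Y = 7/20*a_X + 1/10*a_Y + 1/5*a_Z + 7/20*a_W + 0*a_U
  a_Z = 1/5*a_X + 3/10*a_Y + 3/20*a_Z + 1/4*a_W + 1/10*a_U
  a_W = 0*a_X + 1/5*a_Y + 3/10*a_Z + 2/5*a_W + 1/10*a_U

Substituting a_X = 1 and a_U = 0, rearrange to (I - Q) a = r where r[i] = P(i -> X):
  [9/10, -1/5, -7/20] . (a_Y, a_Z, a_W) = 7/20
  [-3/10, 17/20, -1/4] . (a_Y, a_Z, a_W) = 1/5
  [-1/5, -3/10, 3/5] . (a_Y, a_Z, a_W) = 0

Solving yields:
  a_Y = 789/1018
  a_Z = 349/509
  a_W = 306/509

Starting state is Z, so the absorption probability is a_Z = 349/509.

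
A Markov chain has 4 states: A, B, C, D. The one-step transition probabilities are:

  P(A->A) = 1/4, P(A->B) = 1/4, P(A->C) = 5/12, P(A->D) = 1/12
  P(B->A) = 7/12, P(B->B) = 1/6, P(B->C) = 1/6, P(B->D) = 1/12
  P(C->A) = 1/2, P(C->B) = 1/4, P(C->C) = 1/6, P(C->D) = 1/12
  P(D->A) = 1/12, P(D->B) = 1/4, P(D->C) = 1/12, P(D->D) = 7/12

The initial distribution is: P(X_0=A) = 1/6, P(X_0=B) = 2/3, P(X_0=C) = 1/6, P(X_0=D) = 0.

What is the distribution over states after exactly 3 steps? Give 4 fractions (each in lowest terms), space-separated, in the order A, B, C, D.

Answer: 3931/10368 1195/5184 845/3456 7/48

Derivation:
Propagating the distribution step by step (d_{t+1} = d_t * P):
d_0 = (A=1/6, B=2/3, C=1/6, D=0)
  d_1[A] = 1/6*1/4 + 2/3*7/12 + 1/6*1/2 + 0*1/12 = 37/72
  d_1[B] = 1/6*1/4 + 2/3*1/6 + 1/6*1/4 + 0*1/4 = 7/36
  d_1[C] = 1/6*5/12 + 2/3*1/6 + 1/6*1/6 + 0*1/12 = 5/24
  d_1[D] = 1/6*1/12 + 2/3*1/12 + 1/6*1/12 + 0*7/12 = 1/12
d_1 = (A=37/72, B=7/36, C=5/24, D=1/12)
  d_2[A] = 37/72*1/4 + 7/36*7/12 + 5/24*1/2 + 1/12*1/12 = 305/864
  d_2[B] = 37/72*1/4 + 7/36*1/6 + 5/24*1/4 + 1/12*1/4 = 101/432
  d_2[C] = 37/72*5/12 + 7/36*1/6 + 5/24*1/6 + 1/12*1/12 = 83/288
  d_2[D] = 37/72*1/12 + 7/36*1/12 + 5/24*1/12 + 1/12*7/12 = 1/8
d_2 = (A=305/864, B=101/432, C=83/288, D=1/8)
  d_3[A] = 305/864*1/4 + 101/432*7/12 + 83/288*1/2 + 1/8*1/12 = 3931/10368
  d_3[B] = 305/864*1/4 + 101/432*1/6 + 83/288*1/4 + 1/8*1/4 = 1195/5184
  d_3[C] = 305/864*5/12 + 101/432*1/6 + 83/288*1/6 + 1/8*1/12 = 845/3456
  d_3[D] = 305/864*1/12 + 101/432*1/12 + 83/288*1/12 + 1/8*7/12 = 7/48
d_3 = (A=3931/10368, B=1195/5184, C=845/3456, D=7/48)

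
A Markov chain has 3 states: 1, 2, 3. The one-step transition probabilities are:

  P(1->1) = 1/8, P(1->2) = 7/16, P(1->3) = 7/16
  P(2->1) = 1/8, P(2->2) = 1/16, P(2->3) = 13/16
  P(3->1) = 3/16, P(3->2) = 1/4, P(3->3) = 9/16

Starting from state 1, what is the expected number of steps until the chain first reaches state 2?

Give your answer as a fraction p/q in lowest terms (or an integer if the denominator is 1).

Answer: 32/11

Derivation:
Let h_i = expected steps to first reach 2 from state i.
Boundary: h_2 = 0.
First-step equations for the other states:
  h_1 = 1 + 1/8*h_1 + 7/16*h_2 + 7/16*h_3
  h_3 = 1 + 3/16*h_1 + 1/4*h_2 + 9/16*h_3

Substituting h_2 = 0 and rearranging gives the linear system (I - Q) h = 1:
  [7/8, -7/16] . (h_1, h_3) = 1
  [-3/16, 7/16] . (h_1, h_3) = 1

Solving yields:
  h_1 = 32/11
  h_3 = 272/77

Starting state is 1, so the expected hitting time is h_1 = 32/11.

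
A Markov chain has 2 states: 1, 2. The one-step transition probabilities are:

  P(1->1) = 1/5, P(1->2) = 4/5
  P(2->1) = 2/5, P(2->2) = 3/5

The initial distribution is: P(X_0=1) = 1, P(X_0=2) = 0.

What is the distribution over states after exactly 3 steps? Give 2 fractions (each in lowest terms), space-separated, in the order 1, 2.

Answer: 41/125 84/125

Derivation:
Propagating the distribution step by step (d_{t+1} = d_t * P):
d_0 = (1=1, 2=0)
  d_1[1] = 1*1/5 + 0*2/5 = 1/5
  d_1[2] = 1*4/5 + 0*3/5 = 4/5
d_1 = (1=1/5, 2=4/5)
  d_2[1] = 1/5*1/5 + 4/5*2/5 = 9/25
  d_2[2] = 1/5*4/5 + 4/5*3/5 = 16/25
d_2 = (1=9/25, 2=16/25)
  d_3[1] = 9/25*1/5 + 16/25*2/5 = 41/125
  d_3[2] = 9/25*4/5 + 16/25*3/5 = 84/125
d_3 = (1=41/125, 2=84/125)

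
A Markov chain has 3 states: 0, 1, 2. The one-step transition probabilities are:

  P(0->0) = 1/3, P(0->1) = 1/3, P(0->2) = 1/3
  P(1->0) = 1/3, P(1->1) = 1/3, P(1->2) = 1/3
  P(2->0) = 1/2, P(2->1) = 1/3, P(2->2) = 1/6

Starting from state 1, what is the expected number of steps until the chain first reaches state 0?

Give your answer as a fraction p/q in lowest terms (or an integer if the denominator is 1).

Answer: 21/8

Derivation:
Let h_i = expected steps to first reach 0 from state i.
Boundary: h_0 = 0.
First-step equations for the other states:
  h_1 = 1 + 1/3*h_0 + 1/3*h_1 + 1/3*h_2
  h_2 = 1 + 1/2*h_0 + 1/3*h_1 + 1/6*h_2

Substituting h_0 = 0 and rearranging gives the linear system (I - Q) h = 1:
  [2/3, -1/3] . (h_1, h_2) = 1
  [-1/3, 5/6] . (h_1, h_2) = 1

Solving yields:
  h_1 = 21/8
  h_2 = 9/4

Starting state is 1, so the expected hitting time is h_1 = 21/8.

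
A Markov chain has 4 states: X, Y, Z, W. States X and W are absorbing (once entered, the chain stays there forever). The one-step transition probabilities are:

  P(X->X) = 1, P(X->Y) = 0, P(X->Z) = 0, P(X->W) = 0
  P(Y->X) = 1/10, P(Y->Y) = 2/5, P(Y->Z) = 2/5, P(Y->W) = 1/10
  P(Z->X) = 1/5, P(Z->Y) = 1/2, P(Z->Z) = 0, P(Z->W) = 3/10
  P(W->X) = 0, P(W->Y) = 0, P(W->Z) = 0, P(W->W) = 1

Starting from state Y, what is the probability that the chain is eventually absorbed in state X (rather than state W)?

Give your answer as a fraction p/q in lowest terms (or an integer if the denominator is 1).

Answer: 9/20

Derivation:
Let a_i = P(absorbed in X | start in state i).
Boundary conditions: a_X = 1, a_W = 0.
For each transient state i, a_i = sum_j P(i->j) * a_j:
  a_Y = 1/10*a_X + 2/5*a_Y + 2/5*a_Z + 1/10*a_W
  a_Z = 1/5*a_X + 1/2*a_Y + 0*a_Z + 3/10*a_W

Substituting a_X = 1 and a_W = 0, rearrange to (I - Q) a = r where r[i] = P(i -> X):
  [3/5, -2/5] . (a_Y, a_Z) = 1/10
  [-1/2, 1] . (a_Y, a_Z) = 1/5

Solving yields:
  a_Y = 9/20
  a_Z = 17/40

Starting state is Y, so the absorption probability is a_Y = 9/20.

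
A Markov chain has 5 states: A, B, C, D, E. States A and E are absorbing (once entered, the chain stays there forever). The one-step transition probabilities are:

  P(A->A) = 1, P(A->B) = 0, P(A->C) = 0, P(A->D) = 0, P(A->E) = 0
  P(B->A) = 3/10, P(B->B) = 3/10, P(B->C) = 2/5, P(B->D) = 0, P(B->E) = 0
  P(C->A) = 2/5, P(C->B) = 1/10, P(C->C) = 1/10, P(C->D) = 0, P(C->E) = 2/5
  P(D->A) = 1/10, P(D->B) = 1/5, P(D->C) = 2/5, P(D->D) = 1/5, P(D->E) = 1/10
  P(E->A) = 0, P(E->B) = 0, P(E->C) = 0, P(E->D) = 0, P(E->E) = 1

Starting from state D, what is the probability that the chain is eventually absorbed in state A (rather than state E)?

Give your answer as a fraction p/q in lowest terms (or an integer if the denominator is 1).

Let a_i = P(absorbed in A | start in state i).
Boundary conditions: a_A = 1, a_E = 0.
For each transient state i, a_i = sum_j P(i->j) * a_j:
  a_B = 3/10*a_A + 3/10*a_B + 2/5*a_C + 0*a_D + 0*a_E
  a_C = 2/5*a_A + 1/10*a_B + 1/10*a_C + 0*a_D + 2/5*a_E
  a_D = 1/10*a_A + 1/5*a_B + 2/5*a_C + 1/5*a_D + 1/10*a_E

Substituting a_A = 1 and a_E = 0, rearrange to (I - Q) a = r where r[i] = P(i -> A):
  [7/10, -2/5, 0] . (a_B, a_C, a_D) = 3/10
  [-1/10, 9/10, 0] . (a_B, a_C, a_D) = 2/5
  [-1/5, -2/5, 4/5] . (a_B, a_C, a_D) = 1/10

Solving yields:
  a_B = 43/59
  a_C = 31/59
  a_D = 269/472

Starting state is D, so the absorption probability is a_D = 269/472.

Answer: 269/472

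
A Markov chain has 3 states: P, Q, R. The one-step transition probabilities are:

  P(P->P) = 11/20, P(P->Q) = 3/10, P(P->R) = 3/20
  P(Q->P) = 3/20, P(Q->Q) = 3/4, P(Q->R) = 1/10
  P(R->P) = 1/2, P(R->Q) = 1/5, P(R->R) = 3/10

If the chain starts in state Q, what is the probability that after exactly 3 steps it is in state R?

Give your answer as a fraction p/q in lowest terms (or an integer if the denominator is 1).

Answer: 551/4000

Derivation:
Computing P^3 by repeated multiplication:
P^1 =
  P: [11/20, 3/10, 3/20]
  Q: [3/20, 3/4, 1/10]
  R: [1/2, 1/5, 3/10]
P^2 =
  P: [169/400, 21/50, 63/400]
  Q: [49/200, 251/400, 51/400]
  R: [91/200, 9/25, 37/200]
P^3 =
  P: [2993/8000, 1893/4000, 1221/8000]
  Q: [2341/8000, 4557/8000, 551/4000]
  R: [1587/4000, 887/2000, 639/4000]

(P^3)[Q -> R] = 551/4000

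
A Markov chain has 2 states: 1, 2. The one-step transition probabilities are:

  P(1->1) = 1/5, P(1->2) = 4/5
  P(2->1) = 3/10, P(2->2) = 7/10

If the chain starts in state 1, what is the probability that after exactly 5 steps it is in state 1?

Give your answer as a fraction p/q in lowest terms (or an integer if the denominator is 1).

Answer: 3409/12500

Derivation:
Computing P^5 by repeated multiplication:
P^1 =
  1: [1/5, 4/5]
  2: [3/10, 7/10]
P^2 =
  1: [7/25, 18/25]
  2: [27/100, 73/100]
P^3 =
  1: [34/125, 91/125]
  2: [273/1000, 727/1000]
P^4 =
  1: [341/1250, 909/1250]
  2: [2727/10000, 7273/10000]
P^5 =
  1: [3409/12500, 9091/12500]
  2: [27273/100000, 72727/100000]

(P^5)[1 -> 1] = 3409/12500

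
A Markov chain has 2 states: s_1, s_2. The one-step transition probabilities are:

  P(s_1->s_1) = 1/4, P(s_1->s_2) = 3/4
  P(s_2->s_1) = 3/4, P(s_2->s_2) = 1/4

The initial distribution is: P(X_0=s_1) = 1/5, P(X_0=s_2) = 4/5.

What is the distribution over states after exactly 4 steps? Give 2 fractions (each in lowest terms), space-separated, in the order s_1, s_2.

Propagating the distribution step by step (d_{t+1} = d_t * P):
d_0 = (s_1=1/5, s_2=4/5)
  d_1[s_1] = 1/5*1/4 + 4/5*3/4 = 13/20
  d_1[s_2] = 1/5*3/4 + 4/5*1/4 = 7/20
d_1 = (s_1=13/20, s_2=7/20)
  d_2[s_1] = 13/20*1/4 + 7/20*3/4 = 17/40
  d_2[s_2] = 13/20*3/4 + 7/20*1/4 = 23/40
d_2 = (s_1=17/40, s_2=23/40)
  d_3[s_1] = 17/40*1/4 + 23/40*3/4 = 43/80
  d_3[s_2] = 17/40*3/4 + 23/40*1/4 = 37/80
d_3 = (s_1=43/80, s_2=37/80)
  d_4[s_1] = 43/80*1/4 + 37/80*3/4 = 77/160
  d_4[s_2] = 43/80*3/4 + 37/80*1/4 = 83/160
d_4 = (s_1=77/160, s_2=83/160)

Answer: 77/160 83/160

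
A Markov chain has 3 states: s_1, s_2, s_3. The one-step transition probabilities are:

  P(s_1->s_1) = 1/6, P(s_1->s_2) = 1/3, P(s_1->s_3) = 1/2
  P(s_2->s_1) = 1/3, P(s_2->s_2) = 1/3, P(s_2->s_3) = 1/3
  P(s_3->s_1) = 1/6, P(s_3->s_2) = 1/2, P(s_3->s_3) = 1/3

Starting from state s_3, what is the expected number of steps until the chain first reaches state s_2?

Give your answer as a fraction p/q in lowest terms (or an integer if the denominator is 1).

Answer: 36/17

Derivation:
Let h_i = expected steps to first reach s_2 from state i.
Boundary: h_s_2 = 0.
First-step equations for the other states:
  h_s_1 = 1 + 1/6*h_s_1 + 1/3*h_s_2 + 1/2*h_s_3
  h_s_3 = 1 + 1/6*h_s_1 + 1/2*h_s_2 + 1/3*h_s_3

Substituting h_s_2 = 0 and rearranging gives the linear system (I - Q) h = 1:
  [5/6, -1/2] . (h_s_1, h_s_3) = 1
  [-1/6, 2/3] . (h_s_1, h_s_3) = 1

Solving yields:
  h_s_1 = 42/17
  h_s_3 = 36/17

Starting state is s_3, so the expected hitting time is h_s_3 = 36/17.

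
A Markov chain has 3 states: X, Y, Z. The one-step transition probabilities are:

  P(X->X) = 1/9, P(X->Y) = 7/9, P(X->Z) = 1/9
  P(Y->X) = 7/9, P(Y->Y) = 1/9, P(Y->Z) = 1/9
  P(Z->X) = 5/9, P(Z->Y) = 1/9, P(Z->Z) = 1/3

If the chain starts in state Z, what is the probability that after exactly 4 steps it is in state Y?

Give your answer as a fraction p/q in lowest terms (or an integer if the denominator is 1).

Answer: 331/729

Derivation:
Computing P^4 by repeated multiplication:
P^1 =
  X: [1/9, 7/9, 1/9]
  Y: [7/9, 1/9, 1/9]
  Z: [5/9, 1/9, 1/3]
P^2 =
  X: [55/81, 5/27, 11/81]
  Y: [19/81, 17/27, 11/81]
  Z: [1/3, 13/27, 5/27]
P^3 =
  X: [215/729, 137/243, 103/729]
  Y: [431/729, 65/243, 103/729]
  Z: [125/243, 1/3, 37/243]
P^4 =
  X: [3607/6561, 673/2187, 935/6561]
  Y: [2311/6561, 1105/2187, 935/6561]
  Z: [877/2187, 331/729, 317/2187]

(P^4)[Z -> Y] = 331/729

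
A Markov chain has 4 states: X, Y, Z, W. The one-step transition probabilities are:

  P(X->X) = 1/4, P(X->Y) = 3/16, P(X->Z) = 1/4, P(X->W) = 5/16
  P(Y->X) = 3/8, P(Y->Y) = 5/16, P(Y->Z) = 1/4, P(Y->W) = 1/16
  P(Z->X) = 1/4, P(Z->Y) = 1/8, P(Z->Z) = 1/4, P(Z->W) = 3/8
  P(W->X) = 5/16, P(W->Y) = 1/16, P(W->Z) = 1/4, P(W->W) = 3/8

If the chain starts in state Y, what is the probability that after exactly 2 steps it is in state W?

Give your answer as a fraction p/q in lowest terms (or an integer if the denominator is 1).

Computing P^2 by repeated multiplication:
P^1 =
  X: [1/4, 3/16, 1/4, 5/16]
  Y: [3/8, 5/16, 1/4, 1/16]
  Z: [1/4, 1/8, 1/4, 3/8]
  W: [5/16, 1/16, 1/4, 3/8]
P^2 =
  X: [75/256, 5/32, 1/4, 77/256]
  Y: [75/256, 13/64, 1/4, 65/256]
  Z: [37/128, 9/64, 1/4, 41/128]
  W: [9/32, 17/128, 1/4, 43/128]

(P^2)[Y -> W] = 65/256

Answer: 65/256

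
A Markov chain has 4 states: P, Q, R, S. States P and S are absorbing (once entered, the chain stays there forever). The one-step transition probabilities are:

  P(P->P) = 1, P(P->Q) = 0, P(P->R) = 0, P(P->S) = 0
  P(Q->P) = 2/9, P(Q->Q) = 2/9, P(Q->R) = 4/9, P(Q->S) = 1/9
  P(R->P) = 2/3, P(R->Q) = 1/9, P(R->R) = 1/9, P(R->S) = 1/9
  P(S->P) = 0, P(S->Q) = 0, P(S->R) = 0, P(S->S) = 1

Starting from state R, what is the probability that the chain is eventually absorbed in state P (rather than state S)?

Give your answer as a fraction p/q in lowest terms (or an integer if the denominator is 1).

Let a_i = P(absorbed in P | start in state i).
Boundary conditions: a_P = 1, a_S = 0.
For each transient state i, a_i = sum_j P(i->j) * a_j:
  a_Q = 2/9*a_P + 2/9*a_Q + 4/9*a_R + 1/9*a_S
  a_R = 2/3*a_P + 1/9*a_Q + 1/9*a_R + 1/9*a_S

Substituting a_P = 1 and a_S = 0, rearrange to (I - Q) a = r where r[i] = P(i -> P):
  [7/9, -4/9] . (a_Q, a_R) = 2/9
  [-1/9, 8/9] . (a_Q, a_R) = 2/3

Solving yields:
  a_Q = 10/13
  a_R = 11/13

Starting state is R, so the absorption probability is a_R = 11/13.

Answer: 11/13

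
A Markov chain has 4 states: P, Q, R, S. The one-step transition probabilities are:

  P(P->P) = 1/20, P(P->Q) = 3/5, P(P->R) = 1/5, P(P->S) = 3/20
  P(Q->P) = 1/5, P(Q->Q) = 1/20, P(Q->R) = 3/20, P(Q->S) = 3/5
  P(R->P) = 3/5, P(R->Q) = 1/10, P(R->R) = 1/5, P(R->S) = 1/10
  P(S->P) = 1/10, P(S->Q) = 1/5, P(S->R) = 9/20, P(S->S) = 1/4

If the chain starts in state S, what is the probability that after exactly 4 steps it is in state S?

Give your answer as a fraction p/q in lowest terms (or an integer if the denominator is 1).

Answer: 46347/160000

Derivation:
Computing P^4 by repeated multiplication:
P^1 =
  P: [1/20, 3/5, 1/5, 3/20]
  Q: [1/5, 1/20, 3/20, 3/5]
  R: [3/5, 1/10, 1/5, 1/10]
  S: [1/10, 1/5, 9/20, 1/4]
P^2 =
  P: [103/400, 11/100, 83/400, 17/40]
  Q: [17/100, 103/400, 139/400, 9/40]
  R: [9/50, 81/200, 11/50, 39/200]
  S: [17/50, 33/200, 101/400, 97/400]
P^3 =
  P: [323/1600, 1063/4000, 1203/4000, 1853/8000]
  Q: [291/1000, 1557/8000, 1947/8000, 271/1000]
  R: [483/2000, 757/4000, 457/2000, 1363/4000]
  S: [903/4000, 143/500, 2019/8000, 1887/8000]
P^4 =
  P: [42697/160000, 3373/16000, 39139/160000, 22217/80000]
  Q: [1133/5000, 42059/160000, 41283/160000, 20201/80000]
  R: [2211/10000, 19629/80000, 11029/40000, 33/128]
  S: [487/2000, 17773/80000, 39147/160000, 46347/160000]

(P^4)[S -> S] = 46347/160000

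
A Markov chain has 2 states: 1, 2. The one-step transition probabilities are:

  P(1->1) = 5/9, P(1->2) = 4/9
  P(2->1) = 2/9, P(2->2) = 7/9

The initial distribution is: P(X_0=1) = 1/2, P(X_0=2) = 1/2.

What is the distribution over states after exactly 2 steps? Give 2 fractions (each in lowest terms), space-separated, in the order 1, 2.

Answer: 19/54 35/54

Derivation:
Propagating the distribution step by step (d_{t+1} = d_t * P):
d_0 = (1=1/2, 2=1/2)
  d_1[1] = 1/2*5/9 + 1/2*2/9 = 7/18
  d_1[2] = 1/2*4/9 + 1/2*7/9 = 11/18
d_1 = (1=7/18, 2=11/18)
  d_2[1] = 7/18*5/9 + 11/18*2/9 = 19/54
  d_2[2] = 7/18*4/9 + 11/18*7/9 = 35/54
d_2 = (1=19/54, 2=35/54)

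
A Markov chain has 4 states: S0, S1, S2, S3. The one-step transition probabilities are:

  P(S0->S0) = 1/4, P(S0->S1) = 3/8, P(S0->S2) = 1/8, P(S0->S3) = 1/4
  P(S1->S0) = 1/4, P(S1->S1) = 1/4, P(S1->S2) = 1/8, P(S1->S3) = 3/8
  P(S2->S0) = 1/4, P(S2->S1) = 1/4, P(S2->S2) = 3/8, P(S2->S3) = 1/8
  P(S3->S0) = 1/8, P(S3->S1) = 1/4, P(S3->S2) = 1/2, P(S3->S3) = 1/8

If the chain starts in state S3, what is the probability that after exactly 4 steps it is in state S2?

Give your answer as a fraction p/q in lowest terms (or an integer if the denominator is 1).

Computing P^4 by repeated multiplication:
P^1 =
  S0: [1/4, 3/8, 1/8, 1/4]
  S1: [1/4, 1/4, 1/8, 3/8]
  S2: [1/4, 1/4, 3/8, 1/8]
  S3: [1/8, 1/4, 1/2, 1/8]
P^2 =
  S0: [7/32, 9/32, 1/4, 1/4]
  S1: [13/64, 9/32, 19/64, 7/32]
  S2: [15/64, 9/32, 17/64, 7/32]
  S3: [15/64, 17/64, 19/64, 13/64]
P^3 =
  S0: [7/32, 71/256, 9/32, 57/256]
  S1: [57/256, 141/512, 9/32, 113/512]
  S2: [57/256, 143/512, 35/128, 115/512]
  S3: [115/512, 143/512, 141/512, 113/512]
P^4 =
  S0: [455/2048, 71/256, 571/2048, 227/1024]
  S1: [911/4096, 569/2048, 1139/4096, 227/1024]
  S2: [909/4096, 569/2048, 1137/4096, 57/256]
  S3: [911/4096, 1139/4096, 1133/4096, 913/4096]

(P^4)[S3 -> S2] = 1133/4096

Answer: 1133/4096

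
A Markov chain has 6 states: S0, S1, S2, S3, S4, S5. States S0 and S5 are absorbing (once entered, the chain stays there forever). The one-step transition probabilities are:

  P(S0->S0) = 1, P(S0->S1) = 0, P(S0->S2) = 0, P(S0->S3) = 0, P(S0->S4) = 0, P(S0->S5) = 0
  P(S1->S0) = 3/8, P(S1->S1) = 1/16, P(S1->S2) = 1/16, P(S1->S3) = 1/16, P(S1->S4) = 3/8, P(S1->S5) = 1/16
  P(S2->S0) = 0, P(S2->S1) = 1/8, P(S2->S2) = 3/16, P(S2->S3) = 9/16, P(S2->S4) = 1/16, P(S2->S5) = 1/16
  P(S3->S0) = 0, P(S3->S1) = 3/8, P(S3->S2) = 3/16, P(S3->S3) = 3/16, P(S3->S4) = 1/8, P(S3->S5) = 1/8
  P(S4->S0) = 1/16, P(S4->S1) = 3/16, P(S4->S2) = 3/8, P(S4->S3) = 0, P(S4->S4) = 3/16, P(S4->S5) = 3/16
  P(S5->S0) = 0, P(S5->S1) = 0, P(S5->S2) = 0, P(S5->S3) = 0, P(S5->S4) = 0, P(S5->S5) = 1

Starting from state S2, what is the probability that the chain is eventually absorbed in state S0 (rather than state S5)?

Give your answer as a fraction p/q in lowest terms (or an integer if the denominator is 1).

Let a_i = P(absorbed in S0 | start in state i).
Boundary conditions: a_S0 = 1, a_S5 = 0.
For each transient state i, a_i = sum_j P(i->j) * a_j:
  a_S1 = 3/8*a_S0 + 1/16*a_S1 + 1/16*a_S2 + 1/16*a_S3 + 3/8*a_S4 + 1/16*a_S5
  a_S2 = 0*a_S0 + 1/8*a_S1 + 3/16*a_S2 + 9/16*a_S3 + 1/16*a_S4 + 1/16*a_S5
  a_S3 = 0*a_S0 + 3/8*a_S1 + 3/16*a_S2 + 3/16*a_S3 + 1/8*a_S4 + 1/8*a_S5
  a_S4 = 1/16*a_S0 + 3/16*a_S1 + 3/8*a_S2 + 0*a_S3 + 3/16*a_S4 + 3/16*a_S5

Substituting a_S0 = 1 and a_S5 = 0, rearrange to (I - Q) a = r where r[i] = P(i -> S0):
  [15/16, -1/16, -1/16, -3/8] . (a_S1, a_S2, a_S3, a_S4) = 3/8
  [-1/8, 13/16, -9/16, -1/16] . (a_S1, a_S2, a_S3, a_S4) = 0
  [-3/8, -3/16, 13/16, -1/8] . (a_S1, a_S2, a_S3, a_S4) = 0
  [-3/16, -3/8, 0, 13/16] . (a_S1, a_S2, a_S3, a_S4) = 1/16

Solving yields:
  a_S1 = 2718/4291
  a_S2 = 7741/17164
  a_S3 = 7943/17164
  a_S4 = 3701/8582

Starting state is S2, so the absorption probability is a_S2 = 7741/17164.

Answer: 7741/17164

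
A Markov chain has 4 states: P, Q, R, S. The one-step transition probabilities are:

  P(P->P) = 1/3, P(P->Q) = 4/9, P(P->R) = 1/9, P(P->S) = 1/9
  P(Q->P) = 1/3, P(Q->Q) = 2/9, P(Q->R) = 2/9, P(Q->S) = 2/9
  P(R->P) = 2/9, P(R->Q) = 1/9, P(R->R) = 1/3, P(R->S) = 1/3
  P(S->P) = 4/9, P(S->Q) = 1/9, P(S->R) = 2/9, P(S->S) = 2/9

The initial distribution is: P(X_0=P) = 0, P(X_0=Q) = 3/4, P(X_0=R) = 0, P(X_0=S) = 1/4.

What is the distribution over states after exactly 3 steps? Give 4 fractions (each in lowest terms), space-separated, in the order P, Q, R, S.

Propagating the distribution step by step (d_{t+1} = d_t * P):
d_0 = (P=0, Q=3/4, R=0, S=1/4)
  d_1[P] = 0*1/3 + 3/4*1/3 + 0*2/9 + 1/4*4/9 = 13/36
  d_1[Q] = 0*4/9 + 3/4*2/9 + 0*1/9 + 1/4*1/9 = 7/36
  d_1[R] = 0*1/9 + 3/4*2/9 + 0*1/3 + 1/4*2/9 = 2/9
  d_1[S] = 0*1/9 + 3/4*2/9 + 0*1/3 + 1/4*2/9 = 2/9
d_1 = (P=13/36, Q=7/36, R=2/9, S=2/9)
  d_2[P] = 13/36*1/3 + 7/36*1/3 + 2/9*2/9 + 2/9*4/9 = 1/3
  d_2[Q] = 13/36*4/9 + 7/36*2/9 + 2/9*1/9 + 2/9*1/9 = 41/162
  d_2[R] = 13/36*1/9 + 7/36*2/9 + 2/9*1/3 + 2/9*2/9 = 67/324
  d_2[S] = 13/36*1/9 + 7/36*2/9 + 2/9*1/3 + 2/9*2/9 = 67/324
d_2 = (P=1/3, Q=41/162, R=67/324, S=67/324)
  d_3[P] = 1/3*1/3 + 41/162*1/3 + 67/324*2/9 + 67/324*4/9 = 1/3
  d_3[Q] = 1/3*4/9 + 41/162*2/9 + 67/324*1/9 + 67/324*1/9 = 365/1458
  d_3[R] = 1/3*1/9 + 41/162*2/9 + 67/324*1/3 + 67/324*2/9 = 607/2916
  d_3[S] = 1/3*1/9 + 41/162*2/9 + 67/324*1/3 + 67/324*2/9 = 607/2916
d_3 = (P=1/3, Q=365/1458, R=607/2916, S=607/2916)

Answer: 1/3 365/1458 607/2916 607/2916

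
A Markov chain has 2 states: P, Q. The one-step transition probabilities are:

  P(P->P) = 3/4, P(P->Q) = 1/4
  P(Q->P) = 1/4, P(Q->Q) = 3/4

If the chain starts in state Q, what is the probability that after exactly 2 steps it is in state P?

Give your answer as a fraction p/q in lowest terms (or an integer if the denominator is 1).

Answer: 3/8

Derivation:
Computing P^2 by repeated multiplication:
P^1 =
  P: [3/4, 1/4]
  Q: [1/4, 3/4]
P^2 =
  P: [5/8, 3/8]
  Q: [3/8, 5/8]

(P^2)[Q -> P] = 3/8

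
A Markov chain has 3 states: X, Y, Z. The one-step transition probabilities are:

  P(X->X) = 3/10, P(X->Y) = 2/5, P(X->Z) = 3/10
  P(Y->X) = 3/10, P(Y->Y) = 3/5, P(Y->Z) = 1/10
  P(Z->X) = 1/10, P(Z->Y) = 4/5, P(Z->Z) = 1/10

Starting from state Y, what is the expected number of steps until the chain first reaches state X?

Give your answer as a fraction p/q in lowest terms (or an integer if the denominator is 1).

Let h_i = expected steps to first reach X from state i.
Boundary: h_X = 0.
First-step equations for the other states:
  h_Y = 1 + 3/10*h_X + 3/5*h_Y + 1/10*h_Z
  h_Z = 1 + 1/10*h_X + 4/5*h_Y + 1/10*h_Z

Substituting h_X = 0 and rearranging gives the linear system (I - Q) h = 1:
  [2/5, -1/10] . (h_Y, h_Z) = 1
  [-4/5, 9/10] . (h_Y, h_Z) = 1

Solving yields:
  h_Y = 25/7
  h_Z = 30/7

Starting state is Y, so the expected hitting time is h_Y = 25/7.

Answer: 25/7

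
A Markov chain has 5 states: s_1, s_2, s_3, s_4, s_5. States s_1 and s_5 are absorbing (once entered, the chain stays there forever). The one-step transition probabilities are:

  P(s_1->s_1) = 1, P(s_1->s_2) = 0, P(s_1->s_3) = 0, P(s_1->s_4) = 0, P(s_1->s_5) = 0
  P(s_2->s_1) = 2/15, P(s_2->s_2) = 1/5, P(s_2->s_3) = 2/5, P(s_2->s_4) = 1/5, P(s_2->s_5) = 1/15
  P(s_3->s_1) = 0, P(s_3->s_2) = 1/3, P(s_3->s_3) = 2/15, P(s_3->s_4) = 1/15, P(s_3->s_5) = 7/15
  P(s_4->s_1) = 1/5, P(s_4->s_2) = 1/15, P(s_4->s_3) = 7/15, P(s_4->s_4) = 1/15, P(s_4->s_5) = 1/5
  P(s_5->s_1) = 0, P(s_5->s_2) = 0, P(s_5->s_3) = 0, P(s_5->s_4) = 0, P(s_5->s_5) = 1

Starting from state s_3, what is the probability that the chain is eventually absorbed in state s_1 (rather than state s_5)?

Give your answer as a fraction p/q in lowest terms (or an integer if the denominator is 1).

Answer: 223/1530

Derivation:
Let a_i = P(absorbed in s_1 | start in state i).
Boundary conditions: a_s_1 = 1, a_s_5 = 0.
For each transient state i, a_i = sum_j P(i->j) * a_j:
  a_s_2 = 2/15*a_s_1 + 1/5*a_s_2 + 2/5*a_s_3 + 1/5*a_s_4 + 1/15*a_s_5
  a_s_3 = 0*a_s_1 + 1/3*a_s_2 + 2/15*a_s_3 + 1/15*a_s_4 + 7/15*a_s_5
  a_s_4 = 1/5*a_s_1 + 1/15*a_s_2 + 7/15*a_s_3 + 1/15*a_s_4 + 1/5*a_s_5

Substituting a_s_1 = 1 and a_s_5 = 0, rearrange to (I - Q) a = r where r[i] = P(i -> s_1):
  [4/5, -2/5, -1/5] . (a_s_2, a_s_3, a_s_4) = 2/15
  [-1/3, 13/15, -1/15] . (a_s_2, a_s_3, a_s_4) = 0
  [-1/15, -7/15, 14/15] . (a_s_2, a_s_3, a_s_4) = 1/5

Solving yields:
  a_s_2 = 97/306
  a_s_3 = 223/1530
  a_s_4 = 79/255

Starting state is s_3, so the absorption probability is a_s_3 = 223/1530.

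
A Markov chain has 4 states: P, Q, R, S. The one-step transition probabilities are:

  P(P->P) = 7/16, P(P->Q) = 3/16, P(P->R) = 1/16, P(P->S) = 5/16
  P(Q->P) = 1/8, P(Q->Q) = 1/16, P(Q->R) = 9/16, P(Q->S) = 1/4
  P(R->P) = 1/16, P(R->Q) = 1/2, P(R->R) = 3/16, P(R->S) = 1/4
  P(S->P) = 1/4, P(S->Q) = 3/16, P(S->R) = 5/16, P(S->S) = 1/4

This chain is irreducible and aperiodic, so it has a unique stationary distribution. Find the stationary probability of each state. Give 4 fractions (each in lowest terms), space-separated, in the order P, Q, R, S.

Answer: 47/231 911/3696 177/616 971/3696

Derivation:
The stationary distribution satisfies pi = pi * P, i.e.:
  pi_P = 7/16*pi_P + 1/8*pi_Q + 1/16*pi_R + 1/4*pi_S
  pi_Q = 3/16*pi_P + 1/16*pi_Q + 1/2*pi_R + 3/16*pi_S
  pi_R = 1/16*pi_P + 9/16*pi_Q + 3/16*pi_R + 5/16*pi_S
  pi_S = 5/16*pi_P + 1/4*pi_Q + 1/4*pi_R + 1/4*pi_S
with normalization: pi_P + pi_Q + pi_R + pi_S = 1.

Using the first 3 balance equations plus normalization, the linear system A*pi = b is:
  [-9/16, 1/8, 1/16, 1/4] . pi = 0
  [3/16, -15/16, 1/2, 3/16] . pi = 0
  [1/16, 9/16, -13/16, 5/16] . pi = 0
  [1, 1, 1, 1] . pi = 1

Solving yields:
  pi_P = 47/231
  pi_Q = 911/3696
  pi_R = 177/616
  pi_S = 971/3696

Verification (pi * P):
  47/231*7/16 + 911/3696*1/8 + 177/616*1/16 + 971/3696*1/4 = 47/231 = pi_P  (ok)
  47/231*3/16 + 911/3696*1/16 + 177/616*1/2 + 971/3696*3/16 = 911/3696 = pi_Q  (ok)
  47/231*1/16 + 911/3696*9/16 + 177/616*3/16 + 971/3696*5/16 = 177/616 = pi_R  (ok)
  47/231*5/16 + 911/3696*1/4 + 177/616*1/4 + 971/3696*1/4 = 971/3696 = pi_S  (ok)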